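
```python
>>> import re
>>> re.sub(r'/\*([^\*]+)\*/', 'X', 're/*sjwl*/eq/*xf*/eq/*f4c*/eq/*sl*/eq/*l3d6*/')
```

'reXeqXeqXeqXeqX'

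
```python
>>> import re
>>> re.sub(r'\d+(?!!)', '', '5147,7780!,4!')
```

The negative lookahead/lookbehind blocks any match where the forbidden context is present.
`sub` substitutes '' at each match site.

',0!,4!'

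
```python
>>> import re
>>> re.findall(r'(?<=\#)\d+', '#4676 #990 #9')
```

['4676', '990', '9']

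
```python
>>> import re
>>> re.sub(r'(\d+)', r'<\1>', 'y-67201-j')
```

'y-<67201>-j'

This matches one or more of a digit (captured).
Matches: at [2:7] → '67201'.
Each match is replaced using the text its own group 1 captured.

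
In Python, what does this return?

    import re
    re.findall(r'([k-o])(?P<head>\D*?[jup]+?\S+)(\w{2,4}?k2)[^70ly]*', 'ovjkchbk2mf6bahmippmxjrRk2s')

[('o', 'vjkchbk2mf6bahmippmxj', 'rRk2')]

Pattern: a character in [k-o] (captured); then zero or more of a non-digit (lazy), then one or more of one of [jup] (lazy), then one or more of a non-whitespace character (captured as 'head'); then 2 to 4 of a word character (lazy), then the literal 'k2' (captured); then zero or more of any character except [70ly].
Scanning left to right: at [0:27] match 'ovjkchbk2mf6bahmippmxjrRk2s', groups = ('o', 'vjkchbk2mf6bahmippmxj', 'rRk2').
With 3 capturing groups, `findall` returns a 3-tuple per match.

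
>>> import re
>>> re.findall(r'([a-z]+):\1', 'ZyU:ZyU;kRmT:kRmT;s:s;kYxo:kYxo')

['s']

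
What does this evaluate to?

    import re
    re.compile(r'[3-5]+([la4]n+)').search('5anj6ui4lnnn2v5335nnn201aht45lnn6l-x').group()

'5an'

Pattern: one or more of a character in [3-5]; then one of [la4], then one or more of a literal 'n' (captured).
The match spans [0:3] → '5an'.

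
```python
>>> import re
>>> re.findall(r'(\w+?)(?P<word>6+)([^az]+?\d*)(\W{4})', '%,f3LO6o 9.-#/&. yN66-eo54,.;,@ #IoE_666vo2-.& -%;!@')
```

[('f3LO', '6', 'o 9', '.-#/'), ('yN', '66', '-eo54', ',.;,'), ('IoE_', '666', 'vo2', '-.& ')]

The pattern matches one or more of a word character (lazy) (captured); then one or more of a literal '6' (captured as 'word'); then one or more of any character except [az] (lazy), then zero or more of a digit (captured); then exactly 4 of a non-word character (captured).
A `+?`/`*?`/`{m,n}?` starts at its minimum and grows only as far as needed for what follows to match.
Matches: at [2:14] match 'f3LO6o 9.-#/', groups = ('f3LO', '6', 'o 9', '.-#/'); at [17:30] match 'yN66-eo54,.;,', groups = ('yN', '66', '-eo54', ',.;,'); at [33:47] match 'IoE_666vo2-.& ', groups = ('IoE_', '666', 'vo2', '-.& ').
With 4 capturing groups, `findall` returns a 4-tuple per match.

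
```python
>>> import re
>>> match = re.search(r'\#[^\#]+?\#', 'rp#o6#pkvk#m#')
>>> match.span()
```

(2, 6)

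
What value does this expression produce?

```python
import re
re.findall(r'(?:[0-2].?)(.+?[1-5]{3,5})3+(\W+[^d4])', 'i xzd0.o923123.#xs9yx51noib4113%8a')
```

The pattern matches a character in [0-2], then optionally any character (non-capturing group); then one or more of any character (lazy), then 3 to 5 of a character in [1-5] (captured); then one or more of a literal '3'; then one or more of a non-word character, then any character except [d4] (captured).
Matches: at [5:17] match '0.o923123.#x', groups = ('o92312', '.#x'); at [22:33] match '1noib4113%8', groups = ('oib411', '%8').
`findall` packs the 2 group values into a tuple for every match.

[('o92312', '.#x'), ('oib411', '%8')]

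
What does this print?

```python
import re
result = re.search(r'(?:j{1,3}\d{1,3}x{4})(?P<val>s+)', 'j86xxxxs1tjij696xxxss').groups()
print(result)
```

('s',)

Pattern: 1 to 3 of a literal 'j', then 1 to 3 of a digit, then exactly 4 of a literal 'x' (non-capturing group); then one or more of a literal 's' (captured as 'val').
`re.search` tries every starting position until one works.
The match spans [0:8] → 'j86xxxxs'.
Captured: group 1 = 's'.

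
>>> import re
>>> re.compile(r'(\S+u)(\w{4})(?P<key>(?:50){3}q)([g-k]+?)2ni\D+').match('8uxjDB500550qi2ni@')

None

This matches one or more of a non-whitespace character, then a literal 'u' (captured); then exactly 4 of a word character (captured); then the literal '50' repeated 3 times, then a literal 'q' (captured as 'key'); then one or more of a character in [g-k] (lazy) (captured); then the literal '2ni', then one or more of a non-digit.
`re.match` won't scan ahead — the pattern has to work from the very first character.
Here the pattern fails at index 0, so the call returns None.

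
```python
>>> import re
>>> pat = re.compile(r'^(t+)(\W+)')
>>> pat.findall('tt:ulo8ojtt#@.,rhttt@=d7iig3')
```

The pattern matches anchored at the start of the string; then one or more of a literal 't' (captured); then one or more of a non-word character (captured).
Scanning left to right: at [0:3] match 'tt:', groups = ('tt', ':').
With 2 capturing groups, `findall` returns a 2-tuple per match.

[('tt', ':')]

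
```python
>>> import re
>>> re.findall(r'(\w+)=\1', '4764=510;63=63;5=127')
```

['63']

`\1` is not a pattern — it's the concrete string captured by group 1, re-applied verbatim.
Walking the string: at [9:14] match '63=63', group 1 = '63'.
Because there's exactly one group, `findall` drops the full match and keeps group 1 from the one hit.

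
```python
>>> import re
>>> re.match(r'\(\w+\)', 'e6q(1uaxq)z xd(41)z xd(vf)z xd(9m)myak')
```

None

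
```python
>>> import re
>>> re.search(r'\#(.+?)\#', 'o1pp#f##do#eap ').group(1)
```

`search` walks the string left to right and returns the first match it finds.
The match spans [4:7] → '#f#'.
Captured: group 1 = 'f'.

'f'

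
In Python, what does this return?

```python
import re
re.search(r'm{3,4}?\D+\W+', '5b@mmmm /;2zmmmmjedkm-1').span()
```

(3, 10)

The match spans [3:10] → 'mmmm /;'.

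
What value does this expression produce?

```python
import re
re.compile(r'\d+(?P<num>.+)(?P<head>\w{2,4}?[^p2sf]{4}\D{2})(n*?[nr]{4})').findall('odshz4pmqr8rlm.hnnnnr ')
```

[('pmq', 'r8rlm.hn', 'nnnr')]

This matches one or more of a digit; then one or more of any character (captured as 'num'); then 2 to 4 of a word character (lazy), then exactly 4 of any character except [p2sf], then exactly 2 of a non-digit (captured as 'head'); then zero or more of the literal 'n' (lazy), then exactly 4 of one of [nr] (captured).
Walking the string: at [5:21] match '4pmqr8rlm.hnnnnr', groups = ('pmq', 'r8rlm.hn', 'nnnr').
`findall` packs the 3 group values into a tuple for every match.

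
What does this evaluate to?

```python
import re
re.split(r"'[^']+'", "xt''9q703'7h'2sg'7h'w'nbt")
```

Matches to split on: at [3:10] → "'9q703'"; at [12:17] → "'2sg'"; at [19:22] → "'w'".
The string is cut at each match, leaving 4 pieces.

["xt'", '7h', '7h', 'nbt']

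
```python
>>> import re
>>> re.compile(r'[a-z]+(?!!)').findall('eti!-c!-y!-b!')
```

A negative assertion filters positions out without eating any characters.
No capturing groups, so `findall` returns the 1 full match string.

['et']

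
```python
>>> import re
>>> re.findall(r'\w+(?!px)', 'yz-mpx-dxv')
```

['yz', 'mpx', 'dxv']

A negative assertion filters positions out without eating any characters.
Since nothing is captured, `findall` lists the 3 matched substrings directly.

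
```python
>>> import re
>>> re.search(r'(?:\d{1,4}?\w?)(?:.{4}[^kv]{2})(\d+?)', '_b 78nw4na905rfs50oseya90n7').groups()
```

('0',)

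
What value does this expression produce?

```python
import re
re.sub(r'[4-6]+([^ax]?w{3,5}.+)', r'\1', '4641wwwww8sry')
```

`\1` in the replacement pulls in group 1's text for each match.

'1wwwww8sry'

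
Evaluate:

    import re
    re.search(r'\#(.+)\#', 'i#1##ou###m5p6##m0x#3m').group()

'#1##ou###m5p6##m0x#'

The match spans [1:20] → '#1##ou###m5p6##m0x#'.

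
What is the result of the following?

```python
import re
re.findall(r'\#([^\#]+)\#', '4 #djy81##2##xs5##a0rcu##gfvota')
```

['djy81', '2', 'xs5', 'a0rcu']

Matches: at [2:9] match '#djy81#', group 1 = 'djy81'; at [9:12] match '#2#', group 1 = '2'; at [12:17] match '#xs5#', group 1 = 'xs5'; at [17:24] match '#a0rcu#', group 1 = 'a0rcu'.
`findall` collects group 1 from each match (4 total).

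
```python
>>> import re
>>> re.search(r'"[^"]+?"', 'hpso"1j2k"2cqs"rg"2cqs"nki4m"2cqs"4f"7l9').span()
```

The match spans [4:10] → '"1j2k"'.

(4, 10)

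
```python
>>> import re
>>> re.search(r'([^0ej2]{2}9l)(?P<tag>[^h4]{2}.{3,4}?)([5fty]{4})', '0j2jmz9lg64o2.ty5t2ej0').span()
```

This matches exactly 2 of any character except [0ej2], then the literal '9l' (captured); then exactly 2 of any character except [h4], then 3 to 4 of any character (lazy) (captured as 'tag'); then exactly 4 of one of [5fty] (captured).
The match spans [4:18] → 'mz9lg64o2.ty5t'.

(4, 18)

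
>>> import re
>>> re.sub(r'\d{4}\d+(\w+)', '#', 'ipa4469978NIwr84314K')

This matches exactly 4 of a digit, then one or more of a digit; then one or more of a word character (captured).
Matches: at [3:20] → '4469978NIwr84314K'.
`sub` substitutes '#' at each match site.

'ipa#'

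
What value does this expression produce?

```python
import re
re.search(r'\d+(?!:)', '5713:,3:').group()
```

'571'

The negative lookaround is zero-width — it rules out positions where the adjacent text would match, without consuming anything.
`search` walks the string left to right and returns the first match it finds.
The match spans [0:3] → '571'.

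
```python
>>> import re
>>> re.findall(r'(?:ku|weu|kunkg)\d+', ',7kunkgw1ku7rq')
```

['ku7']

No capturing groups, so `findall` returns the 1 full match string.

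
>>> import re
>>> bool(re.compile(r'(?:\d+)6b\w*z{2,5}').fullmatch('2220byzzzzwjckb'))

This matches one or more of a digit (non-capturing group); then the literal '6b', then zero or more of a word character, then 2 to 5 of a literal 'z'.
`fullmatch` succeeds only if the pattern covers the string from start to end.
Here the pattern can't cover the whole string, so the call returns None, and `bool(None)` is False.

False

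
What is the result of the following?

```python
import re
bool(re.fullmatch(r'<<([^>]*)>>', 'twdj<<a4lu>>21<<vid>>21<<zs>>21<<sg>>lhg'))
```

`re.fullmatch` requires the pattern to consume the entire string.
Here the pattern can't cover the whole string, so the call returns None, and `bool(None)` is False.

False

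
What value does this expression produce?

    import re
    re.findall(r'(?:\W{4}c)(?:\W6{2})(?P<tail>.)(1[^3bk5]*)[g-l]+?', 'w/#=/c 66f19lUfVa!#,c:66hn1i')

[('f', '19lUfVa!#,c:66hn1')]

The pattern matches exactly 4 of a non-word character, then a literal 'c' (non-capturing group); then a non-word character, then exactly 2 of the literal '6' (non-capturing group); then any character (captured as 'tail'); then the literal '1', then zero or more of any character except [3bk5] (captured); then one or more of a character in [g-l] (lazy).
Matches: at [1:28] match '/#=/c 66f19lUfVa!#,c:66hn1i', groups = ('f', '19lUfVa!#,c:66hn1').
2 groups means the one result is a tuple of 2 captured strings — 1 here.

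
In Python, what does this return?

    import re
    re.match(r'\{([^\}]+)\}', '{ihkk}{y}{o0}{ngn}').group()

`re.match` won't scan ahead — the pattern has to work from the very first character.
The match spans [0:6] → '{ihkk}'.
Captured: group 1 = 'ihkk'.

'{ihkk}'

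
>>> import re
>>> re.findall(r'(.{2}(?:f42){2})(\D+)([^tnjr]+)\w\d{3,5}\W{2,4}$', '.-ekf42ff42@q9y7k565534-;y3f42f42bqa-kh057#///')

Pattern: exactly 2 of any character, then the literal 'f42' repeated 2 times (captured); then one or more of a non-digit (captured); then one or more of any character except [tnjr] (captured); then a word character, then 3 to 5 of a digit, then 2 to 4 of a non-word character; then anchored at the end.
Matches: at [25:46] match 'y3f42f42bqa-kh057#///', groups = ('y3f42f42', 'bqa-', 'k').
`findall` packs the 3 group values into a tuple for every match.

[('y3f42f42', 'bqa-', 'k')]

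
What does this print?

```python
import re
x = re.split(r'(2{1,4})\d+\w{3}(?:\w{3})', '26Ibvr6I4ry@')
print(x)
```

['', '2', '4ry@']

This matches 1 to 4 of a literal '2' (captured); then one or more of a digit, then exactly 3 of a word character; then exactly 3 of a word character (non-capturing group).
The group in the pattern means `split` returns the separators' captures alongside the pieces.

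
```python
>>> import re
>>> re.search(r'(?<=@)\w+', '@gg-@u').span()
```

(1, 3)

The `(?=…)`/`(?<=…)` assertion just peeks at neighbouring text; it doesn't advance the match position.
Unlike `match`, `search` isn't anchored — it looks for the pattern anywhere in the string.
The match spans [1:3] → 'gg'.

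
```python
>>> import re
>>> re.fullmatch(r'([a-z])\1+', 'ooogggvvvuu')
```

None

`fullmatch` succeeds only if the pattern covers the string from start to end.
Here the string isn't matched end-to-end, so the call returns None.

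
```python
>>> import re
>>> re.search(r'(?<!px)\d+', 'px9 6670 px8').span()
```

(4, 8)

Because the assertion is negative and zero-width, positions next to the forbidden text are skipped.
The match spans [4:8] → '6670'.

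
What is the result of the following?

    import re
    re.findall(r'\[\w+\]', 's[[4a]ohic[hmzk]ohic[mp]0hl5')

Scanning left to right: at [2:6] → '[4a]'; at [10:16] → '[hmzk]'; at [20:24] → '[mp]'.
With no groups in the pattern, `findall` gives back each whole match — 3 here.

['[4a]', '[hmzk]', '[mp]']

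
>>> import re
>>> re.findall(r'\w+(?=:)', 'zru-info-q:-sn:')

['q', 'sn']

Lookahead/lookbehind check context without consuming it, so the matched span excludes the asserted characters.
Walking the string: at [9:10] → 'q'; at [12:14] → 'sn'.
No capturing groups, so `findall` returns the 2 full match strings.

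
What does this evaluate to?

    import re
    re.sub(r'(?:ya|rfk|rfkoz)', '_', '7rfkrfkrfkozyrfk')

Alternation isn't longest-match — the leftmost alternative that fits at this position is chosen.
Matches: at [1:4] → 'rfk'; at [4:7] → 'rfk'; at [7:10] → 'rfk'; at [13:16] → 'rfk'.
Every occurrence is swapped for '_'.

'7___ozy_'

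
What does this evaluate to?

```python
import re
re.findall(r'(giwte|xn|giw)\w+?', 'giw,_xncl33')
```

['xn']

Walking the string: at [5:8] match 'xnc', group 1 = 'xn'.
With a single group, `findall` returns only what that group captured — 1 item.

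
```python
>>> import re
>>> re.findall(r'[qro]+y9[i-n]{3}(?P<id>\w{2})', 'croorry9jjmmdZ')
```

['md']

Pattern: one or more of one of [qro]; then the literal 'y9', then exactly 3 of a character in [i-n]; then exactly 2 of a word character (captured as 'id').
Matches: at [1:13] match 'roorry9jjmmd', group 1 = 'md'.
`findall` collects group 1 from the one match (1 total).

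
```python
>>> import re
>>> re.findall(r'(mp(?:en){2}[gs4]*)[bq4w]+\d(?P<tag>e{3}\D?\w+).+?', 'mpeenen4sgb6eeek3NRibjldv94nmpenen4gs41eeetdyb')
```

[('mpenen4gs', 'eeetdy')]

This matches the literal 'mp', then the literal 'en' repeated 2 times, then zero or more of one of [gs4] (captured); then one or more of one of [bq4w], then a digit; then exactly 3 of the literal 'e', then optionally a non-digit, then one or more of a word character (captured as 'tag'); then one or more of any character (lazy).
Scanning left to right: at [28:46] match 'mpenen4gs41eeetdyb', groups = ('mpenen4gs', 'eeetdy').
With 2 capturing groups, `findall` returns a 2-tuple per match.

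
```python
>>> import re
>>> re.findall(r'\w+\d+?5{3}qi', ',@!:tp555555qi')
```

['tp555555qi']

This matches one or more of a word character; then one or more of a digit (lazy), then exactly 3 of a literal '5', then the literal 'qi'.
Scanning left to right: at [4:14] → 'tp555555qi'.
`findall` yields the raw match text (1 of them) because the pattern has no groups.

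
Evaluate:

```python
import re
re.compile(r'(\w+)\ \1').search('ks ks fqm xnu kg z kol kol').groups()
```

After group 1 captures some text, `\1` only succeeds where that same text appears again.
`re.search` scans for the first position where the pattern succeeds.
The match spans [0:5] → 'ks ks'.
Captured: group 1 = 'ks'.

('ks',)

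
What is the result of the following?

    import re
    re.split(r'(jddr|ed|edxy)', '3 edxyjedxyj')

['3 ', 'ed', 'xyj', 'ed', 'xyj']

The regex engine tests alternatives in the order written; an earlier branch that matches wins even if a later one would match more.
Because the pattern has a capturing group, `split` also inserts each captured text between the pieces.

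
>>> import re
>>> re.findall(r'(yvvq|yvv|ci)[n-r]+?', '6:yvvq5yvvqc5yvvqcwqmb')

['yvv', 'yvv', 'yvv']

Matches: at [2:6] match 'yvvq', group 1 = 'yvv'; at [7:11] match 'yvvq', group 1 = 'yvv'; at [13:17] match 'yvvq', group 1 = 'yvv'.
`findall` collects group 1 from each match (3 total).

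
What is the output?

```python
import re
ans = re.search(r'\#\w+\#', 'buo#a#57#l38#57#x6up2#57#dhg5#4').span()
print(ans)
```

The match spans [3:6] → '#a#'.

(3, 6)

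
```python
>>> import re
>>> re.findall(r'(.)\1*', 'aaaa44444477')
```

['a', '4', '7']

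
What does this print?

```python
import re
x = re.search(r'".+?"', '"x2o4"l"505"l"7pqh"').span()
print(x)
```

(0, 6)

Unlike `match`, `search` isn't anchored — it looks for the pattern anywhere in the string.
The match spans [0:6] → '"x2o4"'.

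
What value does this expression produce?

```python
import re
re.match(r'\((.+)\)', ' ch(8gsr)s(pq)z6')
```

None

With `match`, the pattern is implicitly anchored at the beginning.
Here the pattern fails at index 0, so the call returns None.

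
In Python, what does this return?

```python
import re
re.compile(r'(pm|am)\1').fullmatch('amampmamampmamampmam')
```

`\1` has to match the exact text group 1 already captured.
`re.fullmatch` is like wrapping the pattern in `^…$` (in single-line mode).
Here the string isn't matched end-to-end, so the call returns None.

None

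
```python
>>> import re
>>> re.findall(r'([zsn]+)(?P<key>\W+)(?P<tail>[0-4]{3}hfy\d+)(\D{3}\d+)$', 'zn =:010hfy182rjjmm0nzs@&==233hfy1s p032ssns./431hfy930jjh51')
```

This matches one or more of one of [zsn] (captured); then one or more of a non-word character (captured as 'key'); then exactly 3 of a character in [0-4], then the literal 'hfy', then one or more of a digit (captured as 'tail'); then exactly 3 of a non-digit, then one or more of a digit (captured); then anchored at the end.
Multiple groups make `findall` return tuples — one 4-tuple for the one match.

[('ssns', './', '431hfy930', 'jjh51')]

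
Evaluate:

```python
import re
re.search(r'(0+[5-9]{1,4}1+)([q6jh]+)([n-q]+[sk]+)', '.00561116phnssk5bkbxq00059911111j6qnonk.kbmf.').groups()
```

('00059911111', 'j6q', 'nonk')

This matches one or more of the literal '0', then 1 to 4 of a character in [5-9], then one or more of a literal '1' (captured); then one or more of one of [q6jh] (captured); then one or more of a character in [n-q], then one or more of one of [sk] (captured).
Unlike `match`, `search` isn't anchored — it looks for the pattern anywhere in the string.
The match spans [21:39] → '00059911111j6qnonk'.
Captured: group 1 = '00059911111', group 2 = 'j6q', group 3 = 'nonk'.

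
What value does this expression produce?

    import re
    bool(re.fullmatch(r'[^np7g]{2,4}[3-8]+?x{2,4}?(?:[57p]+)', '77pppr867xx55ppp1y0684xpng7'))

False

`re.fullmatch` requires the pattern to consume the entire string.
Here the string isn't matched end-to-end, so the call returns None, and `bool(None)` is False.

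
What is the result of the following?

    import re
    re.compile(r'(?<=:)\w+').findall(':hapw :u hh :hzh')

Because the assertion is zero-width, the text it checks is not consumed and won't appear in the result.
`findall` yields the raw match text (3 of them) because the pattern has no groups.

['hapw', 'u', 'hzh']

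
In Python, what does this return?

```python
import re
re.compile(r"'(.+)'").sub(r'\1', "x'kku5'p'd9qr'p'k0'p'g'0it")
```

Matches: at [1:23] → "'kku5'p'd9qr'p'k0'p'g'".
Each match is replaced using the text its own group 1 captured.

"xkku5'p'd9qr'p'k0'p'g0it"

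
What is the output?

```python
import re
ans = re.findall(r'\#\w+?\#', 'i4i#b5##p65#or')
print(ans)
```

Matches: at [3:7] → '#b5#'; at [7:12] → '#p65#'.
Since nothing is captured, `findall` lists the 2 matched substrings directly.

['#b5#', '#p65#']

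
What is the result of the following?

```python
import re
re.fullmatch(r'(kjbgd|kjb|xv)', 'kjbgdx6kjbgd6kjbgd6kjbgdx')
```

None

`fullmatch` succeeds only if the pattern covers the string from start to end.
Here the string isn't matched end-to-end, so the call returns None.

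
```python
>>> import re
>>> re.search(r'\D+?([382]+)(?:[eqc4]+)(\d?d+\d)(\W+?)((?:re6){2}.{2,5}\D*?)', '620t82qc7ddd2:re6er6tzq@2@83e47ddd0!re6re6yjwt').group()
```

'@83e47ddd0!re6re6yjwt'

The pattern matches one or more of a non-digit (lazy); then one or more of one of [382] (captured); then one or more of one of [eqc4] (non-capturing group); then optionally a digit, then one or more of the literal 'd', then a digit (captured); then one or more of a non-word character (lazy) (captured); then the literal 're6' repeated 2 times, then 2 to 5 of any character, then zero or more of a non-digit (lazy) (captured).
`re.search` tries every starting position until one works.
The match spans [25:46] → '@83e47ddd0!re6re6yjwt'.
Captured: group 1 = '83', group 2 = '7ddd0', group 3 = '!', group 4 = 're6re6yjwt'.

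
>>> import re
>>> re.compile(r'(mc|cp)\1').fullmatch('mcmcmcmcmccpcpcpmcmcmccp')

None

A backreference is literal: `\1` must see the identical characters the first group matched.
For `fullmatch`, every character of the input must be accounted for by the pattern.
Here the string isn't matched end-to-end, so the call returns None.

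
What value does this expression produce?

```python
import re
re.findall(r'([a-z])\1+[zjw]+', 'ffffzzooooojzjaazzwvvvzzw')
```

['f', 'o', 'a', 'v']

`\1` is not a pattern — it's the concrete string captured by group 1, re-applied verbatim.
Matches: at [0:6] match 'ffffzz', group 1 = 'f'; at [6:14] match 'ooooojzj', group 1 = 'o'; at [14:19] match 'aazzw', group 1 = 'a'; at [19:25] match 'vvvzzw', group 1 = 'v'.
One capturing group, so `findall` returns just the captured substring from each match — 4 in all.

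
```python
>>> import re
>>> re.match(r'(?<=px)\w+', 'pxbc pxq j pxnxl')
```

None

`re.match` won't scan ahead — the pattern has to work from the very first character.
Here the pattern fails at index 0, so the call returns None.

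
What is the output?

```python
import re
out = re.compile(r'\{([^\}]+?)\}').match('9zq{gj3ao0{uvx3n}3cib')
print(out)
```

`re.match` only tries the pattern at the start of the string.
Here the pattern fails at index 0, so the call returns None.

None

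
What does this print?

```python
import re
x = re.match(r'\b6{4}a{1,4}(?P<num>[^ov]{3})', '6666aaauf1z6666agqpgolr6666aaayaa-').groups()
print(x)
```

The pattern matches a word boundary (`\b`, zero-width); then exactly 4 of the literal '6', then 1 to 4 of the literal 'a'; then exactly 3 of any character except [ov] (captured as 'num').
With `match`, the pattern is implicitly anchored at the beginning.
The match spans [0:10] → '6666aaauf1'.
Captured: group 1 = 'uf1'.

('uf1',)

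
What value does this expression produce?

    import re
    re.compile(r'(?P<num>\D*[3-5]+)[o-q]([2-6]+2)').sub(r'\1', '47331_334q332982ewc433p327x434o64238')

'47331_334982ewc4337x43438'

Pattern: zero or more of a non-digit, then one or more of a character in [3-5] (captured as 'num'); then a character in [o-q]; then one or more of a character in [2-6], then a literal '2' (captured).
Matches: at [5:13] → '_334q332'; at [16:25] → 'ewc433p32'; at [26:34] → 'x434o642'.
Each match is replaced using the text its own group 1 captured.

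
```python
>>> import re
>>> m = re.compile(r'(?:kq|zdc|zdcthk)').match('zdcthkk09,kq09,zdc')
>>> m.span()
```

The regex engine tests alternatives in the order written; an earlier branch that matches wins even if a later one would match more.
`re.match` only tries the pattern at the start of the string.
The match spans [0:3] → 'zdc'.

(0, 3)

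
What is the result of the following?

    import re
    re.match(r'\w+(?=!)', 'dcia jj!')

Lookahead/lookbehind check context without consuming it, so the matched span excludes the asserted characters.
`re.match` only tries the pattern at the start of the string.
Here position 0 doesn't satisfy it, so the call returns None.

None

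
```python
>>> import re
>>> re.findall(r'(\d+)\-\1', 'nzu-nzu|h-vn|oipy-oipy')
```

[]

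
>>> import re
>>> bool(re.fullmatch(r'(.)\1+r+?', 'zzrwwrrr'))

A backreference is literal: `\1` must see the identical characters the first group matched.
`re.fullmatch` requires the pattern to consume the entire string.
Here there's no way to consume every character, so the call returns None, and `bool(None)` is False.

False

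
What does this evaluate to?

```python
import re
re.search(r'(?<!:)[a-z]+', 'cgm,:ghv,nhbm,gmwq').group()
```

A negative assertion filters positions out without eating any characters.
Unlike `match`, `search` isn't anchored — it looks for the pattern anywhere in the string.
The match spans [0:3] → 'cgm'.

'cgm'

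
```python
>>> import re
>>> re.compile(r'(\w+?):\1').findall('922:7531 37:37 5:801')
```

['37']

A backreference is literal: `\1` must see the identical characters the first group matched.
One capturing group, so `findall` returns just the captured substring from the one match — 1 in all.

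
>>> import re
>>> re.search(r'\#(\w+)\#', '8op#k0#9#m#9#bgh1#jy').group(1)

'k0'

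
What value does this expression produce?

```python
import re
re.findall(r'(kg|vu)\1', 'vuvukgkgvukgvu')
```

`\1` is not a pattern — it's the concrete string captured by group 1, re-applied verbatim.
Scanning left to right: at [0:4] match 'vuvu', group 1 = 'vu'; at [4:8] match 'kgkg', group 1 = 'kg'.
`findall` collects group 1 from each match (2 total).

['vu', 'kg']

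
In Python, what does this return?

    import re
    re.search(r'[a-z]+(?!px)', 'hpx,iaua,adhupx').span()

(0, 3)

`(?!…)`/`(?<!…)` only lets a position through if the neighbouring text does NOT match; no characters are consumed.
Unlike `match`, `search` isn't anchored — it looks for the pattern anywhere in the string.
The match spans [0:3] → 'hpx'.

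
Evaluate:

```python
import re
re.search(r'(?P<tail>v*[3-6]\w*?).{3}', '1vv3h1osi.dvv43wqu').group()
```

The `?` after the quantifier makes it lazy — it takes as little as possible before letting the rest of the pattern try.
The match spans [1:7] → 'vv3h1o'.

'vv3h1o'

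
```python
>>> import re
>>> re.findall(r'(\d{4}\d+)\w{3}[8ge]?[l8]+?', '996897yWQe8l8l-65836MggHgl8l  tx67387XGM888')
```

The pattern matches exactly 4 of a digit, then one or more of a digit (captured); then exactly 3 of a word character, then optionally one of [8ge], then one or more of one of [l8] (lazy).
Scanning left to right: at [0:11] match '996897yWQe8', group 1 = '996897'; at [32:42] match '67387XGM88', group 1 = '67387'.
`findall` collects group 1 from each match (2 total).

['996897', '67387']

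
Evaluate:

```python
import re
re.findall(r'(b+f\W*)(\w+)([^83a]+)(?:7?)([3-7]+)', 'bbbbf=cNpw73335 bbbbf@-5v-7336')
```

Multiple groups make `findall` return tuples — one 4-tuple for the one match.

[('bbbbf=', 'cNpw73335', ' bbbbf@-5v-7', '336')]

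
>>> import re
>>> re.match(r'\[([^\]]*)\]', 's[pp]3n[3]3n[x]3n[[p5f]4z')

`re.match` won't scan ahead — the pattern has to work from the very first character.
Here the string doesn't start with a match, so the call returns None.

None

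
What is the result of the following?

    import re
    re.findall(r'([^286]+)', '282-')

['-']

This matches one or more of any character except [286] (captured).
Scanning left to right: at [3:4] match '-', group 1 = '-'.
`findall` collects group 1 from the one match (1 total).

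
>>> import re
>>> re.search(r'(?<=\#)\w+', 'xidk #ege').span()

(6, 9)

Lookahead/lookbehind check context without consuming it, so the matched span excludes the asserted characters.
`re.search` scans for the first position where the pattern succeeds.
The match spans [6:9] → 'ege'.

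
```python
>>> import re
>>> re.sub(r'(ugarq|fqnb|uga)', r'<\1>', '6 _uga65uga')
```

Each match is replaced using the text its own group 1 captured.

'6 _<uga>65<uga>'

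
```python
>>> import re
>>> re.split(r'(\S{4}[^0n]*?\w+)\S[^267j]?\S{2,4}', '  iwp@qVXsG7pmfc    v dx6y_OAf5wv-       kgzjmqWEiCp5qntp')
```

The pattern matches exactly 4 of a non-whitespace character, then zero or more of any character except [0n] (lazy), then one or more of a word character (captured); then a non-whitespace character, then optionally any character except [267j], then 2 to 4 of a non-whitespace character.
A `+?`/`*?`/`{m,n}?` starts at its minimum and grows only as far as needed for what follows to match.
Matches to split on: at [2:16] → 'iwp@qVXsG7pmfc'; at [22:34] → 'dx6y_OAf5wv-'; at [41:57] → 'kgzjmqWEiCp5qntp'.
`re.split` interleaves the captured-group text with the surrounding fragments.

['  ', 'iwp@qVXsG7p', '    v ', 'dx6y_OAf5', '       ', 'kgzjmqWEiCp5q', '']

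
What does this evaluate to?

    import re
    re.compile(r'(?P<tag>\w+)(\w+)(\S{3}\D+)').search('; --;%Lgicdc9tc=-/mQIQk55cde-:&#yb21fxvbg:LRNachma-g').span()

(6, 23)

This matches one or more of a word character (captured as 'tag'); then one or more of a word character (captured); then exactly 3 of a non-whitespace character, then one or more of a non-digit (captured).
Unlike `match`, `search` isn't anchored — it looks for the pattern anywhere in the string.
The match spans [6:23] → 'Lgicdc9tc=-/mQIQk'.
Captured: group 1 = 'Lgicdc9t', group 2 = 'c', group 3 = '=-/mQIQk'.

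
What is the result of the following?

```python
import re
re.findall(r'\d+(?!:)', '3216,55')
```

['3216', '55']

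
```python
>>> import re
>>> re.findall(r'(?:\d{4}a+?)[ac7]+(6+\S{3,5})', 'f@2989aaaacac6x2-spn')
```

['6x2-sp']

The pattern matches exactly 4 of a digit, then one or more of a literal 'a' (lazy) (non-capturing group); then one or more of one of [ac7]; then one or more of the literal '6', then 3 to 5 of a non-whitespace character (captured).
Matches: at [2:19] match '2989aaaacac6x2-sp', group 1 = '6x2-sp'.
`findall` collects group 1 from the one match (1 total).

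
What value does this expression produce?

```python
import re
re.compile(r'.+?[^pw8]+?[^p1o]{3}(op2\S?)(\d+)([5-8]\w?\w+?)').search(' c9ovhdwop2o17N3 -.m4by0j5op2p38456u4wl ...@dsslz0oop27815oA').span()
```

(0, 16)

Pattern: one or more of any character (lazy), then one or more of any character except [pw8] (lazy), then exactly 3 of any character except [p1o]; then the literal 'op2', then optionally a non-whitespace character (captured); then one or more of a digit (captured); then a character in [5-8], then optionally a word character, then one or more of a word character (lazy) (captured).
The `?` after the quantifier makes it lazy — it takes as little as possible before letting the rest of the pattern try.
`re.search` tries every starting position until one works.
The match spans [0:16] → ' c9ovhdwop2o17N3'.
Captured: group 1 = 'op2o', group 2 = '1', group 3 = '7N3'.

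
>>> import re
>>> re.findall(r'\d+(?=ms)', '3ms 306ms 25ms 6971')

Because the assertion is zero-width, the text it checks is not consumed and won't appear in the result.
`findall` yields the raw match text (3 of them) because the pattern has no groups.

['3', '306', '25']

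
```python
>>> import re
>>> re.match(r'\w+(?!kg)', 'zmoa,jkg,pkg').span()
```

(0, 4)

With `match`, the pattern is implicitly anchored at the beginning.
The match spans [0:4] → 'zmoa'.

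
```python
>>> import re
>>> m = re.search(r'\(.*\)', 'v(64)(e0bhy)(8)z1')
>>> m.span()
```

Unlike `match`, `search` isn't anchored — it looks for the pattern anywhere in the string.
The match spans [1:15] → '(64)(e0bhy)(8)'.

(1, 15)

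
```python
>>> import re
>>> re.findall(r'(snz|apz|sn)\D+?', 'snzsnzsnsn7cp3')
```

Alternation isn't longest-match — the leftmost alternative that fits at this position is chosen.
Matches: at [0:4] match 'snzs', group 1 = 'snz'; at [6:9] match 'sns', group 1 = 'sn'.
With a single group, `findall` returns only what that group captured — 2 items.

['snz', 'sn']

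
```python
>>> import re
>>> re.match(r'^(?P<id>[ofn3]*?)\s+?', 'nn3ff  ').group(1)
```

The match spans [0:6] → 'nn3ff '.
Captured: group 1 = 'nn3ff'.

'nn3ff'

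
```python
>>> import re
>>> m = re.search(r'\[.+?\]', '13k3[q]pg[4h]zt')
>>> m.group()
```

'[q]'

The `?` after the quantifier makes it lazy — it takes as little as possible before letting the rest of the pattern try.
The match spans [4:7] → '[q]'.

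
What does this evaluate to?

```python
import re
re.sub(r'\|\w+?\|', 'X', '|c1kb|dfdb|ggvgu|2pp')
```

Every occurrence is swapped for 'X'.

'XdfdbX2pp'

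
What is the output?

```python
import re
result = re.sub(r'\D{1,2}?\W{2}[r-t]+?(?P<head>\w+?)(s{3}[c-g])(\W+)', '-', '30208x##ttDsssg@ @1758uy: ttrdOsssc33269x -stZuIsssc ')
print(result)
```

30208-1758uy: ttrdOsssc33269-

This matches 1 to 2 of a non-digit (lazy), then exactly 2 of a non-word character, then one or more of a character in [r-t] (lazy); then one or more of a word character (lazy) (captured as 'head'); then exactly 3 of the literal 's', then a character in [c-g] (captured); then one or more of a non-word character (captured).
Matches: at [5:18] → 'x##ttDsssg@ @'; at [40:53] → 'x -stZuIsssc '.
Every occurrence is swapped for '-'.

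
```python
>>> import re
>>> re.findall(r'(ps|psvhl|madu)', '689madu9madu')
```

['madu', 'madu']

Matches: at [3:7] match 'madu', group 1 = 'madu'; at [8:12] match 'madu', group 1 = 'madu'.
One capturing group, so `findall` returns just the captured substring from each match — 2 in all.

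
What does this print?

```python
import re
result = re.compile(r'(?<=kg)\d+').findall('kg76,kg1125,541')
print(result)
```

['76', '1125']

Because the assertion is zero-width, the text it checks is not consumed and won't appear in the result.
Matches: at [2:4] → '76'; at [7:11] → '1125'.
No capturing groups, so `findall` returns the 2 full match strings.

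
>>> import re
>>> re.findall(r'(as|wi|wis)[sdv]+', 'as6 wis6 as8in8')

['wi']

Matches: at [4:7] match 'wis', group 1 = 'wi'.
Because there's exactly one group, `findall` drops the full match and keeps group 1 from the one hit.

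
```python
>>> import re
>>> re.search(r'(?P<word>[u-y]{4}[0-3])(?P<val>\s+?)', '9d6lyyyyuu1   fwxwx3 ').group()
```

'yyuu1 '

The `?` after the quantifier makes it lazy — it takes as little as possible before letting the rest of the pattern try.
The match spans [6:12] → 'yyuu1 '.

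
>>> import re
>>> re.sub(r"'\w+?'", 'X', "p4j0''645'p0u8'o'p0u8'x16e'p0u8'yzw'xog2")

"p4j0'Xp0u8Xp0u8Xp0u8Xxog2"

Matches: at [5:10] → "'645'"; at [14:17] → "'o'"; at [21:27] → "'x16e'"; at [31:36] → "'yzw'".
Each match is replaced by 'X'.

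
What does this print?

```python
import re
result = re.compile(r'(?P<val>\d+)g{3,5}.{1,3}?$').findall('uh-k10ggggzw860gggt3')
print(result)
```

['860']

Pattern: one or more of a digit (captured as 'val'); then 3 to 5 of a literal 'g', then 1 to 3 of any character (lazy); then anchored at the end.
Scanning left to right: at [12:20] match '860gggt3', group 1 = '860'.
`findall` collects group 1 from the one match (1 total).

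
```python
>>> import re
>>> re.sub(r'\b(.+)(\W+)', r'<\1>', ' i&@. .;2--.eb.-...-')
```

The replacement refers to a captured group, so each match is rewritten using its own captured text.

' <i&@. .;2--.eb.-...>'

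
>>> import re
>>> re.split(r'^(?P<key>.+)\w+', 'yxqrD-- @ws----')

This matches anchored at the start of the string; then one or more of any character (captured as 'key'); then one or more of a word character.
The group in the pattern means `split` returns the separators' captures alongside the pieces.

['', 'yxqrD-- @w', '----']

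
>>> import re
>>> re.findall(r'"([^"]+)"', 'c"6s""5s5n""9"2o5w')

['6s', '5s5n', '9']

Because there's exactly one group, `findall` drops the full match and keeps group 1 from each hit.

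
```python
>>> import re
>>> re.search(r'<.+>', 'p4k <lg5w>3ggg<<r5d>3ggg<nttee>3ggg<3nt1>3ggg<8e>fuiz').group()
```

`search` walks the string left to right and returns the first match it finds.
The match spans [4:49] → '<lg5w>3ggg<<r5d>3ggg<nttee>3ggg<3nt1>3ggg<8e>'.

'<lg5w>3ggg<<r5d>3ggg<nttee>3ggg<3nt1>3ggg<8e>'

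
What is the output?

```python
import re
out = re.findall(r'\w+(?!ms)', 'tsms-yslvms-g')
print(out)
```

The negative lookaround is zero-width — it rules out positions where the adjacent text would match, without consuming anything.
Matches: at [0:4] → 'tsms'; at [5:11] → 'yslvms'; at [12:13] → 'g'.
Since nothing is captured, `findall` lists the 3 matched substrings directly.

['tsms', 'yslvms', 'g']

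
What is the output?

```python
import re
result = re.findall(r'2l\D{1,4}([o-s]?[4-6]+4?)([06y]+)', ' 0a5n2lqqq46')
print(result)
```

Pattern: the literal '2l', then 1 to 4 of a non-digit; then optionally a character in [o-s], then one or more of a character in [4-6], then optionally a literal '4' (captured); then one or more of one of [06y] (captured).
Scanning left to right: at [5:12] match '2lqqq46', groups = ('4', '6').
With 2 capturing groups, `findall` returns a 2-tuple per match.

[('4', '6')]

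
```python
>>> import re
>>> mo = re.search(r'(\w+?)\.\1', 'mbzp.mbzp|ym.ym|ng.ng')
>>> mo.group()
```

After group 1 captures some text, `\1` only succeeds where that same text appears again.
Unlike `match`, `search` isn't anchored — it looks for the pattern anywhere in the string.
The match spans [0:9] → 'mbzp.mbzp'.
Captured: group 1 = 'mbzp'.

'mbzp.mbzp'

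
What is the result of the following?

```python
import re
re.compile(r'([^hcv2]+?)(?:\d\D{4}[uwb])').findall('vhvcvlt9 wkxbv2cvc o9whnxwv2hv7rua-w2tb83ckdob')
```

One capturing group, so `findall` returns just the captured substring from each match — 3 in all.

['lt', ' o', 'tb8']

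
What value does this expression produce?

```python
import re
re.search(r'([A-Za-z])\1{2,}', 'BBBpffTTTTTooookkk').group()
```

`\1` has to match the exact text group 1 already captured.
The match spans [0:3] → 'BBB'.

'BBB'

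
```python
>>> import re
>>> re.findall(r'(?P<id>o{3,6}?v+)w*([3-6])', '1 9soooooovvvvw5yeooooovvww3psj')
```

Pattern: 3 to 6 of a literal 'o' (lazy), then one or more of a literal 'v' (captured as 'id'); then zero or more of a literal 'w'; then a character in [3-6] (captured).
2 groups means each result is a tuple of 2 captured strings — 2 here.

[('oooooovvvv', '5'), ('ooooovv', '3')]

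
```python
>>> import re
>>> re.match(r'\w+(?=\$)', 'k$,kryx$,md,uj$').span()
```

Because the assertion is zero-width, the text it checks is not consumed and won't appear in the result.
With `match`, the pattern is implicitly anchored at the beginning.
The match spans [0:1] → 'k'.

(0, 1)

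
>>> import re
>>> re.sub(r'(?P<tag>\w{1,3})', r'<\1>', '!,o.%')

'!,<o>.%'

This matches 1 to 3 of a word character (captured as 'tag').
`\1` in the replacement pulls in group 1's text for each match.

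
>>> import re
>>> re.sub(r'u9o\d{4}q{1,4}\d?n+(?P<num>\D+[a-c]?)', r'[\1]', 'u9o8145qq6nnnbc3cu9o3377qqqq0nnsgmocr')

'[bc]3c[sgmocr]'

Pattern: the literal 'u9o', then exactly 4 of a digit, then 1 to 4 of a literal 'q'; then optionally a digit, then one or more of the literal 'n'; then one or more of a non-digit, then optionally a character in [a-c] (captured as 'num').
`\1` in the replacement pulls in group 1's text for each match.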